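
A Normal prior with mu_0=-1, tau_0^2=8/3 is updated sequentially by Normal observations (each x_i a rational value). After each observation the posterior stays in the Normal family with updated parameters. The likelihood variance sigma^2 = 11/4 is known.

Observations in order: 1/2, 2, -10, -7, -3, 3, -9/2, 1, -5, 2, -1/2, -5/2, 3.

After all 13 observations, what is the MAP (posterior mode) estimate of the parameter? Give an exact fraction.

obs 1: x=1/2 → posterior Normal(-17/65, 88/65)
obs 2: x=2 → posterior Normal(47/97, 88/97)
obs 3: x=-10 → posterior Normal(-91/43, 88/129)
obs 4: x=-7 → posterior Normal(-71/23, 88/161)
obs 5: x=-3 → posterior Normal(-593/193, 88/193)
obs 6: x=3 → posterior Normal(-497/225, 88/225)
obs 7: x=-9/2 → posterior Normal(-641/257, 88/257)
obs 8: x=1 → posterior Normal(-609/289, 88/289)
obs 9: x=-5 → posterior Normal(-769/321, 88/321)
obs 10: x=2 → posterior Normal(-705/353, 88/353)
obs 11: x=-1/2 → posterior Normal(-103/55, 8/35)
obs 12: x=-5/2 → posterior Normal(-267/139, 88/417)
obs 13: x=3 → posterior Normal(-705/449, 88/449)

-705/449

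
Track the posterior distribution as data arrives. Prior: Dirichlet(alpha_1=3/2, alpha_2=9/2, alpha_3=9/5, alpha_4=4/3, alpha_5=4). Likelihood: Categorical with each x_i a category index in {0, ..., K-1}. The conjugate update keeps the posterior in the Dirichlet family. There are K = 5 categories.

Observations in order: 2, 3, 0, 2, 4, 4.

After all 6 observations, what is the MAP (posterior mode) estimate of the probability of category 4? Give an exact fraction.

75/212

obs 1: x=2 → posterior Dirichlet(3/2, 9/2, 14/5, 4/3, 4)
obs 2: x=3 → posterior Dirichlet(3/2, 9/2, 14/5, 7/3, 4)
obs 3: x=0 → posterior Dirichlet(5/2, 9/2, 14/5, 7/3, 4)
obs 4: x=2 → posterior Dirichlet(5/2, 9/2, 19/5, 7/3, 4)
obs 5: x=4 → posterior Dirichlet(5/2, 9/2, 19/5, 7/3, 5)
obs 6: x=4 → posterior Dirichlet(5/2, 9/2, 19/5, 7/3, 6)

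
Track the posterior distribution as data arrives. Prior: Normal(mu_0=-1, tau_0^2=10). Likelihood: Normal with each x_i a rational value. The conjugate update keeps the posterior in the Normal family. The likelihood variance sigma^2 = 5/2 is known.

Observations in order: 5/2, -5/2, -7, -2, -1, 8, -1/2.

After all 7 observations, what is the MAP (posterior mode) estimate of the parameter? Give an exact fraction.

-11/29

obs 1: x=5/2 → posterior Normal(9/5, 2)
obs 2: x=-5/2 → posterior Normal(-1/9, 10/9)
obs 3: x=-7 → posterior Normal(-29/13, 10/13)
obs 4: x=-2 → posterior Normal(-37/17, 10/17)
obs 5: x=-1 → posterior Normal(-41/21, 10/21)
obs 6: x=8 → posterior Normal(-9/25, 2/5)
obs 7: x=-1/2 → posterior Normal(-11/29, 10/29)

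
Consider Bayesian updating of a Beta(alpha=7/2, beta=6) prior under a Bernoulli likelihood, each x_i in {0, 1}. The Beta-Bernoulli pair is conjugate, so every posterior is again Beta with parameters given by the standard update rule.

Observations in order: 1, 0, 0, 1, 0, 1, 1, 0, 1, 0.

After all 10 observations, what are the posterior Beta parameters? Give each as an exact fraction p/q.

alpha=17/2, beta=11

obs 1: x=1 → posterior Beta(9/2, 6)
obs 2: x=0 → posterior Beta(9/2, 7)
obs 3: x=0 → posterior Beta(9/2, 8)
obs 4: x=1 → posterior Beta(11/2, 8)
obs 5: x=0 → posterior Beta(11/2, 9)
obs 6: x=1 → posterior Beta(13/2, 9)
obs 7: x=1 → posterior Beta(15/2, 9)
obs 8: x=0 → posterior Beta(15/2, 10)
obs 9: x=1 → posterior Beta(17/2, 10)
obs 10: x=0 → posterior Beta(17/2, 11)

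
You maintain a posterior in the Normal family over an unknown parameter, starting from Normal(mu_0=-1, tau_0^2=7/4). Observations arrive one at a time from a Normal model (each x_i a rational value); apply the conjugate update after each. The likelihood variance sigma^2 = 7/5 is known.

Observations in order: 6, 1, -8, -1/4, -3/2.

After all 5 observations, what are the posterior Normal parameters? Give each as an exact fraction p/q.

mu_0=-71/116, tau_0^2=7/29

obs 1: x=6 → posterior Normal(26/9, 7/9)
obs 2: x=1 → posterior Normal(31/14, 1/2)
obs 3: x=-8 → posterior Normal(-9/19, 7/19)
obs 4: x=-1/4 → posterior Normal(-41/96, 7/24)
obs 5: x=-3/2 → posterior Normal(-71/116, 7/29)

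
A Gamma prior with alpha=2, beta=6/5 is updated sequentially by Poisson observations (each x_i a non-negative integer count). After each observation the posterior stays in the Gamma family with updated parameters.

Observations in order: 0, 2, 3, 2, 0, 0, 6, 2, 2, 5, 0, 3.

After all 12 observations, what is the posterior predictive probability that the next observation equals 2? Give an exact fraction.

126799653900103460069486409957172356089154475602739200/485838707624806667708811381704053376792688975925323431

obs 1: x=0 → posterior Gamma(2, 11/5)
obs 2: x=2 → posterior Gamma(4, 16/5)
obs 3: x=3 → posterior Gamma(7, 21/5)
obs 4: x=2 → posterior Gamma(9, 26/5)
obs 5: x=0 → posterior Gamma(9, 31/5)
obs 6: x=0 → posterior Gamma(9, 36/5)
obs 7: x=6 → posterior Gamma(15, 41/5)
obs 8: x=2 → posterior Gamma(17, 46/5)
obs 9: x=2 → posterior Gamma(19, 51/5)
obs 10: x=5 → posterior Gamma(24, 56/5)
obs 11: x=0 → posterior Gamma(24, 61/5)
obs 12: x=3 → posterior Gamma(27, 66/5)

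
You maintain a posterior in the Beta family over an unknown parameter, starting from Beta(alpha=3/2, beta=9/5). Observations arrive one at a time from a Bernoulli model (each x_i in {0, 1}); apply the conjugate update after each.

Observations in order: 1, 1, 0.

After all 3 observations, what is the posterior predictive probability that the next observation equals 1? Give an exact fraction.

5/9

obs 1: x=1 → posterior Beta(5/2, 9/5)
obs 2: x=1 → posterior Beta(7/2, 9/5)
obs 3: x=0 → posterior Beta(7/2, 14/5)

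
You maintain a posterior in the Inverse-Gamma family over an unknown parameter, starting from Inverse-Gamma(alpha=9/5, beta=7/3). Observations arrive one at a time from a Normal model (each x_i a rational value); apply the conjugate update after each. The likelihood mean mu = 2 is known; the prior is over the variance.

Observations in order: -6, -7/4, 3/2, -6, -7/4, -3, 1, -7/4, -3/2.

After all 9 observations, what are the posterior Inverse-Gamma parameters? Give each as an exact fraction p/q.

alpha=63/10, beta=10241/96

obs 1: x=-6 → posterior Inverse-Gamma(23/10, 103/3)
obs 2: x=-7/4 → posterior Inverse-Gamma(14/5, 3971/96)
obs 3: x=3/2 → posterior Inverse-Gamma(33/10, 3983/96)
obs 4: x=-6 → posterior Inverse-Gamma(19/5, 7055/96)
obs 5: x=-7/4 → posterior Inverse-Gamma(43/10, 3865/48)
obs 6: x=-3 → posterior Inverse-Gamma(24/5, 4465/48)
obs 7: x=1 → posterior Inverse-Gamma(53/10, 4489/48)
obs 8: x=-7/4 → posterior Inverse-Gamma(29/5, 9653/96)
obs 9: x=-3/2 → posterior Inverse-Gamma(63/10, 10241/96)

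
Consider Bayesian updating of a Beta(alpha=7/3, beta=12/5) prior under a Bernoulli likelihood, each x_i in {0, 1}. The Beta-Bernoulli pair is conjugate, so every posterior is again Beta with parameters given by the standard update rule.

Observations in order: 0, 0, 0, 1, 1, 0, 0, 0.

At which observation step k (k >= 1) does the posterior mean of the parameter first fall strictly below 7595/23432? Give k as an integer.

k = 3

obs 1: x=0 → posterior Beta(7/3, 17/5)
obs 2: x=0 → posterior Beta(7/3, 22/5)
obs 3: x=0 → posterior Beta(7/3, 27/5)
obs 4: x=1 → posterior Beta(10/3, 27/5)
obs 5: x=1 → posterior Beta(13/3, 27/5)
obs 6: x=0 → posterior Beta(13/3, 32/5)
obs 7: x=0 → posterior Beta(13/3, 37/5)
obs 8: x=0 → posterior Beta(13/3, 42/5)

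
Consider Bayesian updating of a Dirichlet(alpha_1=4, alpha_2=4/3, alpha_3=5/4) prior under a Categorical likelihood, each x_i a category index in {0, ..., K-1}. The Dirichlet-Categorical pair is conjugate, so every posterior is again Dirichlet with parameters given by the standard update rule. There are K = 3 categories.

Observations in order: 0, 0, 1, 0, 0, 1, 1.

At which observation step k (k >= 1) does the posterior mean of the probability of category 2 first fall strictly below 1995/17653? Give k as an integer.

k = 5

obs 1: x=0 → posterior Dirichlet(5, 4/3, 5/4)
obs 2: x=0 → posterior Dirichlet(6, 4/3, 5/4)
obs 3: x=1 → posterior Dirichlet(6, 7/3, 5/4)
obs 4: x=0 → posterior Dirichlet(7, 7/3, 5/4)
obs 5: x=0 → posterior Dirichlet(8, 7/3, 5/4)
obs 6: x=1 → posterior Dirichlet(8, 10/3, 5/4)
obs 7: x=1 → posterior Dirichlet(8, 13/3, 5/4)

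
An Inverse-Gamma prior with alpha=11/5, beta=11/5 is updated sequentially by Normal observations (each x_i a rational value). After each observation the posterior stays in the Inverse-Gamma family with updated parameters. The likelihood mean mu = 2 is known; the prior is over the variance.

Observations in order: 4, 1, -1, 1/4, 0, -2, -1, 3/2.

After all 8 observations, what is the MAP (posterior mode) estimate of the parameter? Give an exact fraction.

obs 1: x=4 → posterior Inverse-Gamma(27/10, 21/5)
obs 2: x=1 → posterior Inverse-Gamma(16/5, 47/10)
obs 3: x=-1 → posterior Inverse-Gamma(37/10, 46/5)
obs 4: x=1/4 → posterior Inverse-Gamma(21/5, 1717/160)
obs 5: x=0 → posterior Inverse-Gamma(47/10, 2037/160)
obs 6: x=-2 → posterior Inverse-Gamma(26/5, 3317/160)
obs 7: x=-1 → posterior Inverse-Gamma(57/10, 4037/160)
obs 8: x=3/2 → posterior Inverse-Gamma(31/5, 4057/160)

4057/1152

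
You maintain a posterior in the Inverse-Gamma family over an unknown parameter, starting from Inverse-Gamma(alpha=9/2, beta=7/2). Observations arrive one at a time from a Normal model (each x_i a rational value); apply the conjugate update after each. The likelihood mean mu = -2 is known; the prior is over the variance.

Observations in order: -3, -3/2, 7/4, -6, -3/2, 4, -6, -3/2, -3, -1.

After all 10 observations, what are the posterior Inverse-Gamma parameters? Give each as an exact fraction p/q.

alpha=19/2, beta=1485/32

obs 1: x=-3 → posterior Inverse-Gamma(5, 4)
obs 2: x=-3/2 → posterior Inverse-Gamma(11/2, 33/8)
obs 3: x=7/4 → posterior Inverse-Gamma(6, 357/32)
obs 4: x=-6 → posterior Inverse-Gamma(13/2, 613/32)
obs 5: x=-3/2 → posterior Inverse-Gamma(7, 617/32)
obs 6: x=4 → posterior Inverse-Gamma(15/2, 1193/32)
obs 7: x=-6 → posterior Inverse-Gamma(8, 1449/32)
obs 8: x=-3/2 → posterior Inverse-Gamma(17/2, 1453/32)
obs 9: x=-3 → posterior Inverse-Gamma(9, 1469/32)
obs 10: x=-1 → posterior Inverse-Gamma(19/2, 1485/32)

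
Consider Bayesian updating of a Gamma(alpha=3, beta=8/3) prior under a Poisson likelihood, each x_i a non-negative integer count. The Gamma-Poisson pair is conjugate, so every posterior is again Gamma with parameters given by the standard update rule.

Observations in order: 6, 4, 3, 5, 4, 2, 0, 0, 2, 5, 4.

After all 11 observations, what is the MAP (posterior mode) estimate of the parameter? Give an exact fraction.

111/41

obs 1: x=6 → posterior Gamma(9, 11/3)
obs 2: x=4 → posterior Gamma(13, 14/3)
obs 3: x=3 → posterior Gamma(16, 17/3)
obs 4: x=5 → posterior Gamma(21, 20/3)
obs 5: x=4 → posterior Gamma(25, 23/3)
obs 6: x=2 → posterior Gamma(27, 26/3)
obs 7: x=0 → posterior Gamma(27, 29/3)
obs 8: x=0 → posterior Gamma(27, 32/3)
obs 9: x=2 → posterior Gamma(29, 35/3)
obs 10: x=5 → posterior Gamma(34, 38/3)
obs 11: x=4 → posterior Gamma(38, 41/3)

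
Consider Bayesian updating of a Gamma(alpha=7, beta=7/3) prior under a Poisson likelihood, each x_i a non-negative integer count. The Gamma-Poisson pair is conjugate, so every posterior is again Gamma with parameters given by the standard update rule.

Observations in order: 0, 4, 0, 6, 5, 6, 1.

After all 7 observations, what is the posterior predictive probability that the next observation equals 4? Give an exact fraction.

87201893848196038858445339307211874140610887680/529144398052420314716929933900838757437386767361

obs 1: x=0 → posterior Gamma(7, 10/3)
obs 2: x=4 → posterior Gamma(11, 13/3)
obs 3: x=0 → posterior Gamma(11, 16/3)
obs 4: x=6 → posterior Gamma(17, 19/3)
obs 5: x=5 → posterior Gamma(22, 22/3)
obs 6: x=6 → posterior Gamma(28, 25/3)
obs 7: x=1 → posterior Gamma(29, 28/3)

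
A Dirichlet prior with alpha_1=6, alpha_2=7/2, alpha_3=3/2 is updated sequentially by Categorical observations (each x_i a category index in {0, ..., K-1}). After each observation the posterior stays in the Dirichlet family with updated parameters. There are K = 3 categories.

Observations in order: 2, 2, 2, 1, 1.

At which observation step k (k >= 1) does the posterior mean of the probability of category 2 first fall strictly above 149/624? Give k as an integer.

obs 1: x=2 → posterior Dirichlet(6, 7/2, 5/2)
obs 2: x=2 → posterior Dirichlet(6, 7/2, 7/2)
obs 3: x=2 → posterior Dirichlet(6, 7/2, 9/2)
obs 4: x=1 → posterior Dirichlet(6, 9/2, 9/2)
obs 5: x=1 → posterior Dirichlet(6, 11/2, 9/2)

k = 2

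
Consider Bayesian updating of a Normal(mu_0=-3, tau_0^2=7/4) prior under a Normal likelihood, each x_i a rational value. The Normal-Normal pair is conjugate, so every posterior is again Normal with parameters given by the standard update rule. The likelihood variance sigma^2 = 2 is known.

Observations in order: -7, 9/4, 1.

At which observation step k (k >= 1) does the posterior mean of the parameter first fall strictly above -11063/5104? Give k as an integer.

k = 3

obs 1: x=-7 → posterior Normal(-73/15, 14/15)
obs 2: x=9/4 → posterior Normal(-229/88, 7/11)
obs 3: x=1 → posterior Normal(-201/116, 14/29)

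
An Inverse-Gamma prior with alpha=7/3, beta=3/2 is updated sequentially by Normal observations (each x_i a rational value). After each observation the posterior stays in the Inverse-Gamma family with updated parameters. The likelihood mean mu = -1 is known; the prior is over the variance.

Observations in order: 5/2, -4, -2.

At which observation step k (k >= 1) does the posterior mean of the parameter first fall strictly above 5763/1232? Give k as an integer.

k = 2

obs 1: x=5/2 → posterior Inverse-Gamma(17/6, 61/8)
obs 2: x=-4 → posterior Inverse-Gamma(10/3, 97/8)
obs 3: x=-2 → posterior Inverse-Gamma(23/6, 101/8)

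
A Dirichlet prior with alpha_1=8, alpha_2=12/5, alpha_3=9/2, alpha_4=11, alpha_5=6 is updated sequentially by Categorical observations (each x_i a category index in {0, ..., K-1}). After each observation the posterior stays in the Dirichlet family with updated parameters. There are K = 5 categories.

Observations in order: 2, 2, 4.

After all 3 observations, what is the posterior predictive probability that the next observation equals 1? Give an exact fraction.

24/349

obs 1: x=2 → posterior Dirichlet(8, 12/5, 11/2, 11, 6)
obs 2: x=2 → posterior Dirichlet(8, 12/5, 13/2, 11, 6)
obs 3: x=4 → posterior Dirichlet(8, 12/5, 13/2, 11, 7)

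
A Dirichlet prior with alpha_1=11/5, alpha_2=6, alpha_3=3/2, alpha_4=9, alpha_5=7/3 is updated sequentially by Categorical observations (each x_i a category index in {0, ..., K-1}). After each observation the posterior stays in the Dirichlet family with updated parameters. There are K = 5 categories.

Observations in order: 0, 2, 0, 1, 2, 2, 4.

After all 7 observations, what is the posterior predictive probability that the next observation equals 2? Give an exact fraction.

obs 1: x=0 → posterior Dirichlet(16/5, 6, 3/2, 9, 7/3)
obs 2: x=2 → posterior Dirichlet(16/5, 6, 5/2, 9, 7/3)
obs 3: x=0 → posterior Dirichlet(21/5, 6, 5/2, 9, 7/3)
obs 4: x=1 → posterior Dirichlet(21/5, 7, 5/2, 9, 7/3)
obs 5: x=2 → posterior Dirichlet(21/5, 7, 7/2, 9, 7/3)
obs 6: x=2 → posterior Dirichlet(21/5, 7, 9/2, 9, 7/3)
obs 7: x=4 → posterior Dirichlet(21/5, 7, 9/2, 9, 10/3)

135/841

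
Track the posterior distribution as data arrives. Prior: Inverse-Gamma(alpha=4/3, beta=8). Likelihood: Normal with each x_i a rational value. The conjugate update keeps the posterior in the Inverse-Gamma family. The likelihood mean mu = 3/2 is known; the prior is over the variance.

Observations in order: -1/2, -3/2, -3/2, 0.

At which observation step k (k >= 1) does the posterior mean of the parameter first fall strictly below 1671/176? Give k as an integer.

obs 1: x=-1/2 → posterior Inverse-Gamma(11/6, 10)
obs 2: x=-3/2 → posterior Inverse-Gamma(7/3, 29/2)
obs 3: x=-3/2 → posterior Inverse-Gamma(17/6, 19)
obs 4: x=0 → posterior Inverse-Gamma(10/3, 161/8)

k = 4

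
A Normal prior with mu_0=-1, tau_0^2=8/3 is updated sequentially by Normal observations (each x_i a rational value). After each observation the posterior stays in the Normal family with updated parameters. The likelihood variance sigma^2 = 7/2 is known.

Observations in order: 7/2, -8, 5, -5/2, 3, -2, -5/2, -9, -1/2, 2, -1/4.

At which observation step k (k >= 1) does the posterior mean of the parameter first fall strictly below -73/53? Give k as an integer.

obs 1: x=7/2 → posterior Normal(35/37, 56/37)
obs 2: x=-8 → posterior Normal(-93/53, 56/53)
obs 3: x=5 → posterior Normal(-13/69, 56/69)
obs 4: x=-5/2 → posterior Normal(-53/85, 56/85)
obs 5: x=3 → posterior Normal(-5/101, 56/101)
obs 6: x=-2 → posterior Normal(-37/117, 56/117)
obs 7: x=-5/2 → posterior Normal(-11/19, 8/19)
obs 8: x=-9 → posterior Normal(-221/149, 56/149)
obs 9: x=-1/2 → posterior Normal(-229/165, 56/165)
obs 10: x=2 → posterior Normal(-197/181, 56/181)
obs 11: x=-1/4 → posterior Normal(-201/197, 56/197)

k = 2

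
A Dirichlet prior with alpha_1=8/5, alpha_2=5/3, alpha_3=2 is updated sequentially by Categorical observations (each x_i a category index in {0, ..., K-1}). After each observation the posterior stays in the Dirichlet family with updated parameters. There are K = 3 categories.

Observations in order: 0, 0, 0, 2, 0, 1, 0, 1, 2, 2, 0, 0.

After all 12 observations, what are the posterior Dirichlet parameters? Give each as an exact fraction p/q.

obs 1: x=0 → posterior Dirichlet(13/5, 5/3, 2)
obs 2: x=0 → posterior Dirichlet(18/5, 5/3, 2)
obs 3: x=0 → posterior Dirichlet(23/5, 5/3, 2)
obs 4: x=2 → posterior Dirichlet(23/5, 5/3, 3)
obs 5: x=0 → posterior Dirichlet(28/5, 5/3, 3)
obs 6: x=1 → posterior Dirichlet(28/5, 8/3, 3)
obs 7: x=0 → posterior Dirichlet(33/5, 8/3, 3)
obs 8: x=1 → posterior Dirichlet(33/5, 11/3, 3)
obs 9: x=2 → posterior Dirichlet(33/5, 11/3, 4)
obs 10: x=2 → posterior Dirichlet(33/5, 11/3, 5)
obs 11: x=0 → posterior Dirichlet(38/5, 11/3, 5)
obs 12: x=0 → posterior Dirichlet(43/5, 11/3, 5)

alpha_1=43/5, alpha_2=11/3, alpha_3=5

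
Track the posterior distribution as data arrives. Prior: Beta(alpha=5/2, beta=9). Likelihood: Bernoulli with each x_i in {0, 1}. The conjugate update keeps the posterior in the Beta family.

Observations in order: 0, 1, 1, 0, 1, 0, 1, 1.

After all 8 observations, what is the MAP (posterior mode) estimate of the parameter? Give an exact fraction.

obs 1: x=0 → posterior Beta(5/2, 10)
obs 2: x=1 → posterior Beta(7/2, 10)
obs 3: x=1 → posterior Beta(9/2, 10)
obs 4: x=0 → posterior Beta(9/2, 11)
obs 5: x=1 → posterior Beta(11/2, 11)
obs 6: x=0 → posterior Beta(11/2, 12)
obs 7: x=1 → posterior Beta(13/2, 12)
obs 8: x=1 → posterior Beta(15/2, 12)

13/35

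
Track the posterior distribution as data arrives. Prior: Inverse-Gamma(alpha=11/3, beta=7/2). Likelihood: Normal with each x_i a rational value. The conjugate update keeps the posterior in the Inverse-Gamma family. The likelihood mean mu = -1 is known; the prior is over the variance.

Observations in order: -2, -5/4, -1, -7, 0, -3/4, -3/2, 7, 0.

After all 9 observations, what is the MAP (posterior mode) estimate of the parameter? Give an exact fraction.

2649/440

obs 1: x=-2 → posterior Inverse-Gamma(25/6, 4)
obs 2: x=-5/4 → posterior Inverse-Gamma(14/3, 129/32)
obs 3: x=-1 → posterior Inverse-Gamma(31/6, 129/32)
obs 4: x=-7 → posterior Inverse-Gamma(17/3, 705/32)
obs 5: x=0 → posterior Inverse-Gamma(37/6, 721/32)
obs 6: x=-3/4 → posterior Inverse-Gamma(20/3, 361/16)
obs 7: x=-3/2 → posterior Inverse-Gamma(43/6, 363/16)
obs 8: x=7 → posterior Inverse-Gamma(23/3, 875/16)
obs 9: x=0 → posterior Inverse-Gamma(49/6, 883/16)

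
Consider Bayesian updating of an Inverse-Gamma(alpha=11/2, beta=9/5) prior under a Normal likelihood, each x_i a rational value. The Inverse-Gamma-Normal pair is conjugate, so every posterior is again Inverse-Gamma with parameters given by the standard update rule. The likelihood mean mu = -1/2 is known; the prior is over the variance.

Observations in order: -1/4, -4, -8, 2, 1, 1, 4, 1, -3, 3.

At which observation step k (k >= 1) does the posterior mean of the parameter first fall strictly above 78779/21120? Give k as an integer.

k = 3

obs 1: x=-1/4 → posterior Inverse-Gamma(6, 293/160)
obs 2: x=-4 → posterior Inverse-Gamma(13/2, 1273/160)
obs 3: x=-8 → posterior Inverse-Gamma(7, 5773/160)
obs 4: x=2 → posterior Inverse-Gamma(15/2, 6273/160)
obs 5: x=1 → posterior Inverse-Gamma(8, 6453/160)
obs 6: x=1 → posterior Inverse-Gamma(17/2, 6633/160)
obs 7: x=4 → posterior Inverse-Gamma(9, 8253/160)
obs 8: x=1 → posterior Inverse-Gamma(19/2, 8433/160)
obs 9: x=-3 → posterior Inverse-Gamma(10, 8933/160)
obs 10: x=3 → posterior Inverse-Gamma(21/2, 9913/160)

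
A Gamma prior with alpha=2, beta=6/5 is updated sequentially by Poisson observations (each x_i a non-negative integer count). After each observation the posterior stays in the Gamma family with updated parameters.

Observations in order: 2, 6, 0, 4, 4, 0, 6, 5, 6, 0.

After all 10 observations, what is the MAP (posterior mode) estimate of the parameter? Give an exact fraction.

obs 1: x=2 → posterior Gamma(4, 11/5)
obs 2: x=6 → posterior Gamma(10, 16/5)
obs 3: x=0 → posterior Gamma(10, 21/5)
obs 4: x=4 → posterior Gamma(14, 26/5)
obs 5: x=4 → posterior Gamma(18, 31/5)
obs 6: x=0 → posterior Gamma(18, 36/5)
obs 7: x=6 → posterior Gamma(24, 41/5)
obs 8: x=5 → posterior Gamma(29, 46/5)
obs 9: x=6 → posterior Gamma(35, 51/5)
obs 10: x=0 → posterior Gamma(35, 56/5)

85/28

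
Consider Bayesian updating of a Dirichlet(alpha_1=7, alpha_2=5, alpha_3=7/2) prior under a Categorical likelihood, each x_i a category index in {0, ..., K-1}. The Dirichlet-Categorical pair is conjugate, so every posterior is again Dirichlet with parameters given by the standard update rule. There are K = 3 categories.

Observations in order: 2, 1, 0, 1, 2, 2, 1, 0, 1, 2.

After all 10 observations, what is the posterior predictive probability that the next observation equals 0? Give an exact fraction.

6/17

obs 1: x=2 → posterior Dirichlet(7, 5, 9/2)
obs 2: x=1 → posterior Dirichlet(7, 6, 9/2)
obs 3: x=0 → posterior Dirichlet(8, 6, 9/2)
obs 4: x=1 → posterior Dirichlet(8, 7, 9/2)
obs 5: x=2 → posterior Dirichlet(8, 7, 11/2)
obs 6: x=2 → posterior Dirichlet(8, 7, 13/2)
obs 7: x=1 → posterior Dirichlet(8, 8, 13/2)
obs 8: x=0 → posterior Dirichlet(9, 8, 13/2)
obs 9: x=1 → posterior Dirichlet(9, 9, 13/2)
obs 10: x=2 → posterior Dirichlet(9, 9, 15/2)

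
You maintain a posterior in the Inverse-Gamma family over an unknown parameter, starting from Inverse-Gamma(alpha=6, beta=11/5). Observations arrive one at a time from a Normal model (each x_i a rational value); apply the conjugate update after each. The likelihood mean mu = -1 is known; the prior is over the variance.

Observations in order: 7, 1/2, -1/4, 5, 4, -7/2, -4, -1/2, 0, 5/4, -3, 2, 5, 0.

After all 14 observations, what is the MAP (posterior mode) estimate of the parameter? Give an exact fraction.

obs 1: x=7 → posterior Inverse-Gamma(13/2, 171/5)
obs 2: x=1/2 → posterior Inverse-Gamma(7, 1413/40)
obs 3: x=-1/4 → posterior Inverse-Gamma(15/2, 5697/160)
obs 4: x=5 → posterior Inverse-Gamma(8, 8577/160)
obs 5: x=4 → posterior Inverse-Gamma(17/2, 10577/160)
obs 6: x=-7/2 → posterior Inverse-Gamma(9, 11077/160)
obs 7: x=-4 → posterior Inverse-Gamma(19/2, 11797/160)
obs 8: x=-1/2 → posterior Inverse-Gamma(10, 11817/160)
obs 9: x=0 → posterior Inverse-Gamma(21/2, 11897/160)
obs 10: x=5/4 → posterior Inverse-Gamma(11, 6151/80)
obs 11: x=-3 → posterior Inverse-Gamma(23/2, 6311/80)
obs 12: x=2 → posterior Inverse-Gamma(12, 6671/80)
obs 13: x=5 → posterior Inverse-Gamma(25/2, 8111/80)
obs 14: x=0 → posterior Inverse-Gamma(13, 8151/80)

8151/1120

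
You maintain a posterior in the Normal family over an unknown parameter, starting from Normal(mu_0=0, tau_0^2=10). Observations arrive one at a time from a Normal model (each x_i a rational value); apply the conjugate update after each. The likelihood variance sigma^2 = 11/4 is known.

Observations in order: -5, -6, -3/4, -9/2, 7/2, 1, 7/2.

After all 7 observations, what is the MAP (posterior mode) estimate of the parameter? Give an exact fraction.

obs 1: x=-5 → posterior Normal(-200/51, 110/51)
obs 2: x=-6 → posterior Normal(-440/91, 110/91)
obs 3: x=-3/4 → posterior Normal(-470/131, 110/131)
obs 4: x=-9/2 → posterior Normal(-650/171, 110/171)
obs 5: x=7/2 → posterior Normal(-510/211, 110/211)
obs 6: x=1 → posterior Normal(-470/251, 110/251)
obs 7: x=7/2 → posterior Normal(-110/97, 110/291)

-110/97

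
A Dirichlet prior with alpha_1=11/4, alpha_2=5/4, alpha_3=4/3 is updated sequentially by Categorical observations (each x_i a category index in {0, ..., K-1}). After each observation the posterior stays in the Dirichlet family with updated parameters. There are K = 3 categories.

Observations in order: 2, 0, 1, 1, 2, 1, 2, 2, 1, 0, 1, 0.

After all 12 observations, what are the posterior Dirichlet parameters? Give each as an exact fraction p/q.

alpha_1=23/4, alpha_2=25/4, alpha_3=16/3

obs 1: x=2 → posterior Dirichlet(11/4, 5/4, 7/3)
obs 2: x=0 → posterior Dirichlet(15/4, 5/4, 7/3)
obs 3: x=1 → posterior Dirichlet(15/4, 9/4, 7/3)
obs 4: x=1 → posterior Dirichlet(15/4, 13/4, 7/3)
obs 5: x=2 → posterior Dirichlet(15/4, 13/4, 10/3)
obs 6: x=1 → posterior Dirichlet(15/4, 17/4, 10/3)
obs 7: x=2 → posterior Dirichlet(15/4, 17/4, 13/3)
obs 8: x=2 → posterior Dirichlet(15/4, 17/4, 16/3)
obs 9: x=1 → posterior Dirichlet(15/4, 21/4, 16/3)
obs 10: x=0 → posterior Dirichlet(19/4, 21/4, 16/3)
obs 11: x=1 → posterior Dirichlet(19/4, 25/4, 16/3)
obs 12: x=0 → posterior Dirichlet(23/4, 25/4, 16/3)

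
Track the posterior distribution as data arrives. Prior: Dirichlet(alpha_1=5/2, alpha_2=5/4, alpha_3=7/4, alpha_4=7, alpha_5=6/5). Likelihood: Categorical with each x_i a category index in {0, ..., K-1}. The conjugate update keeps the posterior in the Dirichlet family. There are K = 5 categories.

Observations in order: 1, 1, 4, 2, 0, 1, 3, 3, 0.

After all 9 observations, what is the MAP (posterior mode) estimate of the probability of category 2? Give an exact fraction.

obs 1: x=1 → posterior Dirichlet(5/2, 9/4, 7/4, 7, 6/5)
obs 2: x=1 → posterior Dirichlet(5/2, 13/4, 7/4, 7, 6/5)
obs 3: x=4 → posterior Dirichlet(5/2, 13/4, 7/4, 7, 11/5)
obs 4: x=2 → posterior Dirichlet(5/2, 13/4, 11/4, 7, 11/5)
obs 5: x=0 → posterior Dirichlet(7/2, 13/4, 11/4, 7, 11/5)
obs 6: x=1 → posterior Dirichlet(7/2, 17/4, 11/4, 7, 11/5)
obs 7: x=3 → posterior Dirichlet(7/2, 17/4, 11/4, 8, 11/5)
obs 8: x=3 → posterior Dirichlet(7/2, 17/4, 11/4, 9, 11/5)
obs 9: x=0 → posterior Dirichlet(9/2, 17/4, 11/4, 9, 11/5)

35/354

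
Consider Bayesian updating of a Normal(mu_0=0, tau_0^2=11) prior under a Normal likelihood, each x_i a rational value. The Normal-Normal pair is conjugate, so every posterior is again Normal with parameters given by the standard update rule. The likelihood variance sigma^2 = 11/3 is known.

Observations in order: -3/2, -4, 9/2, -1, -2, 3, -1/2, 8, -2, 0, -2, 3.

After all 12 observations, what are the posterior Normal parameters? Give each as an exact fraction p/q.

obs 1: x=-3/2 → posterior Normal(-9/8, 11/4)
obs 2: x=-4 → posterior Normal(-33/14, 11/7)
obs 3: x=9/2 → posterior Normal(-3/10, 11/10)
obs 4: x=-1 → posterior Normal(-6/13, 11/13)
obs 5: x=-2 → posterior Normal(-3/4, 11/16)
obs 6: x=3 → posterior Normal(-3/19, 11/19)
obs 7: x=-1/2 → posterior Normal(-9/44, 1/2)
obs 8: x=8 → posterior Normal(39/50, 11/25)
obs 9: x=-2 → posterior Normal(27/56, 11/28)
obs 10: x=0 → posterior Normal(27/62, 11/31)
obs 11: x=-2 → posterior Normal(15/68, 11/34)
obs 12: x=3 → posterior Normal(33/74, 11/37)

mu_0=33/74, tau_0^2=11/37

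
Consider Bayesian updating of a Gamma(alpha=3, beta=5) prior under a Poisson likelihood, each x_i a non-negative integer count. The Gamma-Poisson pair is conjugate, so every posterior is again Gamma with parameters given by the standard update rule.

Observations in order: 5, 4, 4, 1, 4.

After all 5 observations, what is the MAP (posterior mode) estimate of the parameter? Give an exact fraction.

2

obs 1: x=5 → posterior Gamma(8, 6)
obs 2: x=4 → posterior Gamma(12, 7)
obs 3: x=4 → posterior Gamma(16, 8)
obs 4: x=1 → posterior Gamma(17, 9)
obs 5: x=4 → posterior Gamma(21, 10)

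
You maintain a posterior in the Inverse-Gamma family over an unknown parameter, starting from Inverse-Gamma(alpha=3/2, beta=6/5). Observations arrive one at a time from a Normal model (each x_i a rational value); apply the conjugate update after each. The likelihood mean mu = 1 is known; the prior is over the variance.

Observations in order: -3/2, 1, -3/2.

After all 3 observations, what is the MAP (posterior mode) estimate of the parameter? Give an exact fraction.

obs 1: x=-3/2 → posterior Inverse-Gamma(2, 173/40)
obs 2: x=1 → posterior Inverse-Gamma(5/2, 173/40)
obs 3: x=-3/2 → posterior Inverse-Gamma(3, 149/20)

149/80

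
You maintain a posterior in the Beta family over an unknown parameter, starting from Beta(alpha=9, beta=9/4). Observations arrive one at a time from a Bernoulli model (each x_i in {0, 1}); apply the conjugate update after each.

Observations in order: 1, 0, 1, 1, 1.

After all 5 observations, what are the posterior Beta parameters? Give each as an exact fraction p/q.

alpha=13, beta=13/4

obs 1: x=1 → posterior Beta(10, 9/4)
obs 2: x=0 → posterior Beta(10, 13/4)
obs 3: x=1 → posterior Beta(11, 13/4)
obs 4: x=1 → posterior Beta(12, 13/4)
obs 5: x=1 → posterior Beta(13, 13/4)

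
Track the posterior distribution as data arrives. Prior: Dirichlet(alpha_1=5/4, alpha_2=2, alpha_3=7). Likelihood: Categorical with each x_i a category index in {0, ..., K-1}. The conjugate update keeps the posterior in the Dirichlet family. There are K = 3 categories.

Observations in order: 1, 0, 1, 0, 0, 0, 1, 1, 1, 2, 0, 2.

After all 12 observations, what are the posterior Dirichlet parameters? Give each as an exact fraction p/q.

alpha_1=25/4, alpha_2=7, alpha_3=9

obs 1: x=1 → posterior Dirichlet(5/4, 3, 7)
obs 2: x=0 → posterior Dirichlet(9/4, 3, 7)
obs 3: x=1 → posterior Dirichlet(9/4, 4, 7)
obs 4: x=0 → posterior Dirichlet(13/4, 4, 7)
obs 5: x=0 → posterior Dirichlet(17/4, 4, 7)
obs 6: x=0 → posterior Dirichlet(21/4, 4, 7)
obs 7: x=1 → posterior Dirichlet(21/4, 5, 7)
obs 8: x=1 → posterior Dirichlet(21/4, 6, 7)
obs 9: x=1 → posterior Dirichlet(21/4, 7, 7)
obs 10: x=2 → posterior Dirichlet(21/4, 7, 8)
obs 11: x=0 → posterior Dirichlet(25/4, 7, 8)
obs 12: x=2 → posterior Dirichlet(25/4, 7, 9)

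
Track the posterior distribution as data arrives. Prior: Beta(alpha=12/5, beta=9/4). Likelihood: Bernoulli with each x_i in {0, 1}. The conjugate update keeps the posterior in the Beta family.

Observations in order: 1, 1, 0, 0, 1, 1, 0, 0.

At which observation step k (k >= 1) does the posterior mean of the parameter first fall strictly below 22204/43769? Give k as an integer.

k = 8

obs 1: x=1 → posterior Beta(17/5, 9/4)
obs 2: x=1 → posterior Beta(22/5, 9/4)
obs 3: x=0 → posterior Beta(22/5, 13/4)
obs 4: x=0 → posterior Beta(22/5, 17/4)
obs 5: x=1 → posterior Beta(27/5, 17/4)
obs 6: x=1 → posterior Beta(32/5, 17/4)
obs 7: x=0 → posterior Beta(32/5, 21/4)
obs 8: x=0 → posterior Beta(32/5, 25/4)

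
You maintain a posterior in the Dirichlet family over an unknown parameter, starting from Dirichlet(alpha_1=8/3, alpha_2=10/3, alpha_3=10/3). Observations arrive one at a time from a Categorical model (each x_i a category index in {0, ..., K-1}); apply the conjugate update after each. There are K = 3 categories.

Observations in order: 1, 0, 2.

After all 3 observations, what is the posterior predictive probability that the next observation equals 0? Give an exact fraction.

11/37

obs 1: x=1 → posterior Dirichlet(8/3, 13/3, 10/3)
obs 2: x=0 → posterior Dirichlet(11/3, 13/3, 10/3)
obs 3: x=2 → posterior Dirichlet(11/3, 13/3, 13/3)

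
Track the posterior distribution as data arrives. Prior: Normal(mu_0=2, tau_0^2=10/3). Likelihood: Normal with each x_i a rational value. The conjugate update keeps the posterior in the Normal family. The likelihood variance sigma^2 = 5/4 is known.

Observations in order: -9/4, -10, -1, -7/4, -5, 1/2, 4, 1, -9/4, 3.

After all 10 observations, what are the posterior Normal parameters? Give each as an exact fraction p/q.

obs 1: x=-9/4 → posterior Normal(-12/11, 10/11)
obs 2: x=-10 → posterior Normal(-92/19, 10/19)
obs 3: x=-1 → posterior Normal(-100/27, 10/27)
obs 4: x=-7/4 → posterior Normal(-114/35, 2/7)
obs 5: x=-5 → posterior Normal(-154/43, 10/43)
obs 6: x=1/2 → posterior Normal(-50/17, 10/51)
obs 7: x=4 → posterior Normal(-2, 10/59)
obs 8: x=1 → posterior Normal(-110/67, 10/67)
obs 9: x=-9/4 → posterior Normal(-128/75, 2/15)
obs 10: x=3 → posterior Normal(-104/83, 10/83)

mu_0=-104/83, tau_0^2=10/83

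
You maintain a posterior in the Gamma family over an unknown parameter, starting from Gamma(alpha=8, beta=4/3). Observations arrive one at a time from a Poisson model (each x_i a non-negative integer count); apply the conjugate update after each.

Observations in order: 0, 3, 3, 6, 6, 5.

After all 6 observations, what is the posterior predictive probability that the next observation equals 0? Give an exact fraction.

412195366437884247746798137865015318806528/21684043449710088680149056017398834228515625

obs 1: x=0 → posterior Gamma(8, 7/3)
obs 2: x=3 → posterior Gamma(11, 10/3)
obs 3: x=3 → posterior Gamma(14, 13/3)
obs 4: x=6 → posterior Gamma(20, 16/3)
obs 5: x=6 → posterior Gamma(26, 19/3)
obs 6: x=5 → posterior Gamma(31, 22/3)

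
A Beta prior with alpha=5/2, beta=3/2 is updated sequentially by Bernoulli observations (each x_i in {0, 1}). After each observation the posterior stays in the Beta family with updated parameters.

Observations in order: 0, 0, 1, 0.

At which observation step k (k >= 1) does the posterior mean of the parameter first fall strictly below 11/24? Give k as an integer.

obs 1: x=0 → posterior Beta(5/2, 5/2)
obs 2: x=0 → posterior Beta(5/2, 7/2)
obs 3: x=1 → posterior Beta(7/2, 7/2)
obs 4: x=0 → posterior Beta(7/2, 9/2)

k = 2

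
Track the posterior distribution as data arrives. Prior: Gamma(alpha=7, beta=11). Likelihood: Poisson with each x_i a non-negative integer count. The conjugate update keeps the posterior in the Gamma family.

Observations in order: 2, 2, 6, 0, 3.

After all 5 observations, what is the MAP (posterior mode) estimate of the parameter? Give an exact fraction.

obs 1: x=2 → posterior Gamma(9, 12)
obs 2: x=2 → posterior Gamma(11, 13)
obs 3: x=6 → posterior Gamma(17, 14)
obs 4: x=0 → posterior Gamma(17, 15)
obs 5: x=3 → posterior Gamma(20, 16)

19/16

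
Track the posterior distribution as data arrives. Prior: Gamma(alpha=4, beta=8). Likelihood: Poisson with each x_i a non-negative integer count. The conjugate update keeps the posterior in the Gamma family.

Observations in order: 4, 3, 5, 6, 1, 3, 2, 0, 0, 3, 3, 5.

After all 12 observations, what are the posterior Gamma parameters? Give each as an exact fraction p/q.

alpha=39, beta=20

obs 1: x=4 → posterior Gamma(8, 9)
obs 2: x=3 → posterior Gamma(11, 10)
obs 3: x=5 → posterior Gamma(16, 11)
obs 4: x=6 → posterior Gamma(22, 12)
obs 5: x=1 → posterior Gamma(23, 13)
obs 6: x=3 → posterior Gamma(26, 14)
obs 7: x=2 → posterior Gamma(28, 15)
obs 8: x=0 → posterior Gamma(28, 16)
obs 9: x=0 → posterior Gamma(28, 17)
obs 10: x=3 → posterior Gamma(31, 18)
obs 11: x=3 → posterior Gamma(34, 19)
obs 12: x=5 → posterior Gamma(39, 20)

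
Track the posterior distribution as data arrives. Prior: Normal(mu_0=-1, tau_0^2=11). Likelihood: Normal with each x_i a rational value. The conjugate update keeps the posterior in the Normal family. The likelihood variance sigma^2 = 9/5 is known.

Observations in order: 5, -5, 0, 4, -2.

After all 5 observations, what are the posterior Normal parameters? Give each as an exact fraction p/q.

obs 1: x=5 → posterior Normal(133/32, 99/64)
obs 2: x=-5 → posterior Normal(-9/119, 99/119)
obs 3: x=0 → posterior Normal(-3/58, 33/58)
obs 4: x=4 → posterior Normal(211/229, 99/229)
obs 5: x=-2 → posterior Normal(101/284, 99/284)

mu_0=101/284, tau_0^2=99/284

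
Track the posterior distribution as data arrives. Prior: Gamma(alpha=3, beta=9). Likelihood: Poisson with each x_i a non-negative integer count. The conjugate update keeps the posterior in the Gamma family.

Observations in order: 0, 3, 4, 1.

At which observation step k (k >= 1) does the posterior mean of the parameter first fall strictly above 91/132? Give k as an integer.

k = 3

obs 1: x=0 → posterior Gamma(3, 10)
obs 2: x=3 → posterior Gamma(6, 11)
obs 3: x=4 → posterior Gamma(10, 12)
obs 4: x=1 → posterior Gamma(11, 13)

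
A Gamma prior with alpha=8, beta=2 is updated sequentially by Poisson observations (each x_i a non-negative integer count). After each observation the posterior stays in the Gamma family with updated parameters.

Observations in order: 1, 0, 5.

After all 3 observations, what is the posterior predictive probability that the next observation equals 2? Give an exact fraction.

obs 1: x=1 → posterior Gamma(9, 3)
obs 2: x=0 → posterior Gamma(9, 4)
obs 3: x=5 → posterior Gamma(14, 5)

213623046875/940369969152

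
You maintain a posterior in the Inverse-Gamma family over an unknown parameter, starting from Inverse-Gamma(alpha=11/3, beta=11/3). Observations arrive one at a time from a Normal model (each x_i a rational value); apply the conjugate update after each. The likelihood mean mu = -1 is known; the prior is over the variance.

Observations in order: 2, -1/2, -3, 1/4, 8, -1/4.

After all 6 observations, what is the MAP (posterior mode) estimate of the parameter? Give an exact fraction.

obs 1: x=2 → posterior Inverse-Gamma(25/6, 49/6)
obs 2: x=-1/2 → posterior Inverse-Gamma(14/3, 199/24)
obs 3: x=-3 → posterior Inverse-Gamma(31/6, 247/24)
obs 4: x=1/4 → posterior Inverse-Gamma(17/3, 1063/96)
obs 5: x=8 → posterior Inverse-Gamma(37/6, 4951/96)
obs 6: x=-1/4 → posterior Inverse-Gamma(20/3, 2489/48)

2489/368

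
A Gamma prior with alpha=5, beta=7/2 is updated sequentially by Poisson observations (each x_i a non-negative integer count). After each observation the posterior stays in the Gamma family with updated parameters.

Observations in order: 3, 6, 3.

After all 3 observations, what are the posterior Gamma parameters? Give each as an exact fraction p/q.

alpha=17, beta=13/2

obs 1: x=3 → posterior Gamma(8, 9/2)
obs 2: x=6 → posterior Gamma(14, 11/2)
obs 3: x=3 → posterior Gamma(17, 13/2)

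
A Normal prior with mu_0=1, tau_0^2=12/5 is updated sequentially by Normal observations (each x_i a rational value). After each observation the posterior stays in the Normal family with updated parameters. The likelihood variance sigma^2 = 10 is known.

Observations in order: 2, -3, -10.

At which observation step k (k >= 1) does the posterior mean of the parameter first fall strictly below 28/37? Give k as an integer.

obs 1: x=2 → posterior Normal(37/31, 60/31)
obs 2: x=-3 → posterior Normal(19/37, 60/37)
obs 3: x=-10 → posterior Normal(-41/43, 60/43)

k = 2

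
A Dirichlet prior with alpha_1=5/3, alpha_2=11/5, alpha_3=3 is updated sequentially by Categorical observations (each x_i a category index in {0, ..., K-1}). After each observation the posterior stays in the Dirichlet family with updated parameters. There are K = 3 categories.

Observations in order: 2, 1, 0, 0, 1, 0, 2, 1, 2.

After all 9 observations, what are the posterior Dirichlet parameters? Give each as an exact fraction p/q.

obs 1: x=2 → posterior Dirichlet(5/3, 11/5, 4)
obs 2: x=1 → posterior Dirichlet(5/3, 16/5, 4)
obs 3: x=0 → posterior Dirichlet(8/3, 16/5, 4)
obs 4: x=0 → posterior Dirichlet(11/3, 16/5, 4)
obs 5: x=1 → posterior Dirichlet(11/3, 21/5, 4)
obs 6: x=0 → posterior Dirichlet(14/3, 21/5, 4)
obs 7: x=2 → posterior Dirichlet(14/3, 21/5, 5)
obs 8: x=1 → posterior Dirichlet(14/3, 26/5, 5)
obs 9: x=2 → posterior Dirichlet(14/3, 26/5, 6)

alpha_1=14/3, alpha_2=26/5, alpha_3=6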